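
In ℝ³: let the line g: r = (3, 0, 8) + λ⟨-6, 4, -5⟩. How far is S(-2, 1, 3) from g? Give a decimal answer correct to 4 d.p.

2.4067

Taking (3, 0, 8) on g with direction v = (-6, 4, -5): w = S − (3, 0, 8) = (-5, 1, -5), and w × v = (15, 5, -14).
Distance = |w × v| / |v| = √446 / √77 ≈ 2.4067.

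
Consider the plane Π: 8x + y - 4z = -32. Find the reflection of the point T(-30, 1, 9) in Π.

λ = (n·T − d)/|n|² = (-275 − (-32))/81 = -3.
Reflection = T − 2λn = (-30, 1, 9) − (-6)·(8, 1, -4) = (18, 7, -15).

(18, 7, -15)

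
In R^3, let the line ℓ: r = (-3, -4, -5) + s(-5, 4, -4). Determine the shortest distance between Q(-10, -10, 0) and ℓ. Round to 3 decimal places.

Taking (-3, -4, -5) on ℓ with direction v = (-5, 4, -4): w = Q − (-3, -4, -5) = (-7, -6, 5), and w × v = (4, -53, -58).
Distance = |w × v| / |v| = √6189 / √57 ≈ 10.420.

10.420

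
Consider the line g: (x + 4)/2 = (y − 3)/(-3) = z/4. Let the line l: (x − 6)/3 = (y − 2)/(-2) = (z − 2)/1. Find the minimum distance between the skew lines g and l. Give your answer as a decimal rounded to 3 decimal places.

4.082

g has direction (2, -3, 4) through (-4, 3, 0).
l has direction (3, -2, 1) through (6, 2, 2).
Common perpendicular direction n = (2, -3, 4) × (3, -2, 1) = (5, 10, 5).
With w = (6, 2, 2) − (-4, 3, 0) = (10, -1, 2), w · n = 50.
Distance = |w · n| / |n| = |50| / √150 ≈ 4.082.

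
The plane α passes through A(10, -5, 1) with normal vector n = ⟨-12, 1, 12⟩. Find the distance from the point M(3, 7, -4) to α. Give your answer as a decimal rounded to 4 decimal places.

α: n·r = n·A gives -12x + y + 12z = -113.
n·M − d = (-12)·(3) + (1)·(7) + (12)·(-4) − (-113) = 36; |n| = √289.
Distance = |36| / √289 = 36/√289 ≈ 2.1176.

2.1176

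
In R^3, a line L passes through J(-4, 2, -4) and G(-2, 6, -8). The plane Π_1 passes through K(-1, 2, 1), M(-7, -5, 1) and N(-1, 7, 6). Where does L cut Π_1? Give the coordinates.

(-7, -4, 2)

A direction vector for L is G − J = (2, 4, -4).
KM = (-6, -7, 0), KN = (0, 5, 5); a normal to Π_1 is KM × KN = (-35, 30, -30).
Using K: Π_1 has equation -35x + 30y - 30z = 65.
Substitute r = (-4, 2, -4) + t(2, 4, -4) into the plane: 320 + 170t = 65, so t = -3/2.
Intersection: (-4, 2, -4) + (-3/2)·(2, 4, -4) = (-7, -4, 2).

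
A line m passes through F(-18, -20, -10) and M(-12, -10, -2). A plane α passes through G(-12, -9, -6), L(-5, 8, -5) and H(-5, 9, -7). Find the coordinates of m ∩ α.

A direction vector for m is M − F = (6, 10, 8).
GL = (7, 17, 1), GH = (7, 18, -1); a normal to α is GL × GH = (-35, 14, 7).
Using G: α has equation -35x + 14y + 7z = 252.
Substitute r = (-18, -20, -10) + t(6, 10, 8) into the plane: 280 + (-14)t = 252, so t = 2.
Intersection: (-18, -20, -10) + 2·(6, 10, 8) = (-6, 0, 6).

(-6, 0, 6)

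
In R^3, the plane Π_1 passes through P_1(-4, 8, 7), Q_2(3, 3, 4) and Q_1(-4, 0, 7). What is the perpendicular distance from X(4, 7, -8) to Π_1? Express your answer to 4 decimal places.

10.6358

P_1Q_2 = (7, -5, -3), P_1Q_1 = (0, -8, 0); a normal to Π_1 is P_1Q_2 × P_1Q_1 = (-24, 0, -56).
Using P_1: Π_1 has equation -24x - 56z = -296.
n·X − d = (-24)·(4) + (0)·(7) + (-56)·(-8) − (-296) = 648; |n| = √3712.
Distance = |648| / √3712 = 648/√3712 ≈ 10.6358.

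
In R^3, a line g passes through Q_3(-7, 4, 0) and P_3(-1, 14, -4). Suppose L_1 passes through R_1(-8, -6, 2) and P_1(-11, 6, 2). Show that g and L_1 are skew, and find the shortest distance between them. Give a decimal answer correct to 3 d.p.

A direction vector for g is P_3 − Q_3 = (6, 10, -4).
A direction vector for L_1 is P_1 − R_1 = (-3, 12, 0).
Common perpendicular direction n = (6, 10, -4) × (-3, 12, 0) = (48, 12, 102).
With w = (-8, -6, 2) − (-7, 4, 0) = (-1, -10, 2), w · n = 36.
Since n ≠ 0 the lines are not parallel, and w · n = 36 ≠ 0 so they do not intersect; hence they are skew.
Distance = |w · n| / |n| = |36| / √12852 ≈ 0.318.

0.318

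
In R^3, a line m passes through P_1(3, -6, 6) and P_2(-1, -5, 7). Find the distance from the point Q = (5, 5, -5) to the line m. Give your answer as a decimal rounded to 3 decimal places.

15.571

A direction vector for m is P_2 − P_1 = (-4, 1, 1).
Taking (3, -6, 6) on m with direction v = (-4, 1, 1): w = Q − (3, -6, 6) = (2, 11, -11), and w × v = (22, 42, 46).
Distance = |w × v| / |v| = √4364 / √18 ≈ 15.571.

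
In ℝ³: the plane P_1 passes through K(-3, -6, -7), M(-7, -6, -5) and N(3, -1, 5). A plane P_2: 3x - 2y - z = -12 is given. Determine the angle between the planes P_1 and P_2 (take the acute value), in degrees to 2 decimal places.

57.14

KM = (-4, 0, 2), KN = (6, 5, 12); a normal to P_1 is KM × KN = (-10, 60, -20).
Using K: P_1 has equation -10x + 60y - 20z = -190.
cos θ = |n₁·n₂| / (|n₁||n₂|) = |-130| / (√4100 · √14).
θ = arccos(0.54261) ≈ 57.14°.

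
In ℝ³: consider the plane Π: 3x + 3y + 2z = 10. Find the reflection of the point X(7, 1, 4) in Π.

(1, -5, 0)

λ = (n·X − d)/|n|² = (32 − 10)/22 = 1.
Reflection = X − 2λn = (7, 1, 4) − 2·(3, 3, 2) = (1, -5, 0).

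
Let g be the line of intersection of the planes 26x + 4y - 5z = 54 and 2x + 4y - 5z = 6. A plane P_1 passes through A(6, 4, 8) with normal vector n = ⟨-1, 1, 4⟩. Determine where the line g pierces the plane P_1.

Direction of g: (26, 4, -5) × (2, 4, -5) = (0, 120, 96).
A point on g: solving the two plane equations with y = -7 gives (2, -7, -6).
P_1: n·r = n·A gives -x + y + 4z = 30.
Substitute r = (2, -7, -6) + t(0, 120, 96) into the plane: -33 + 504t = 30, so t = 1/8.
Intersection: (2, -7, -6) + (1/8)·(0, 120, 96) = (2, 8, 6).

(2, 8, 6)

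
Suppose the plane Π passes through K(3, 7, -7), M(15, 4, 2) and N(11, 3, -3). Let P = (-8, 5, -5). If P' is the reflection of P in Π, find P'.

(2, 15, -15)

KM = (12, -3, 9), KN = (8, -4, 4); a normal to Π is KM × KN = (24, 24, -24).
Using K: Π has equation 24x + 24y - 24z = 408.
λ = (n·P − d)/|n|² = (48 − 408)/1728 = -5/24.
Reflection = P − 2λn = (-8, 5, -5) − (-5/12)·(24, 24, -24) = (2, 15, -15).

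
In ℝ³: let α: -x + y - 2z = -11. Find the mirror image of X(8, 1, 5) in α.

(6, 3, 1)

λ = (n·X − d)/|n|² = (-17 − (-11))/6 = -1.
Reflection = X − 2λn = (8, 1, 5) − (-2)·(-1, 1, -2) = (6, 3, 1).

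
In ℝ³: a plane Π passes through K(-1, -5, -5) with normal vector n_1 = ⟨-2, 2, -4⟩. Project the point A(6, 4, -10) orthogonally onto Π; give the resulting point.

Π: n_1·r = n_1·K gives -2x + 2y - 4z = 12.
Foot = A − λn with λ = (n·A − d)/|n|² = (36 − 12)/24 = 1.
Foot = (6, 4, -10) − 1·(-2, 2, -4) = (8, 2, -6).

(8, 2, -6)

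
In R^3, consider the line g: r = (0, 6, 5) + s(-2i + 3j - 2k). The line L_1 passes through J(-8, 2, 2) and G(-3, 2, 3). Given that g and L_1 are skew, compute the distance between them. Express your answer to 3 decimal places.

A direction vector for L_1 is G − J = (5, 0, 1).
Common perpendicular direction n = (-2, 3, -2) × (5, 0, 1) = (3, -8, -15).
With w = (-8, 2, 2) − (0, 6, 5) = (-8, -4, -3), w · n = 53.
Distance = |w · n| / |n| = |53| / √298 ≈ 3.070.

3.070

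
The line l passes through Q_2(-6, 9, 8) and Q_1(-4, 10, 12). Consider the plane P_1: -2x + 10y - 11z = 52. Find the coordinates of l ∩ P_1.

A direction vector for l is Q_1 − Q_2 = (2, 1, 4).
Substitute r = (-6, 9, 8) + t(2, 1, 4) into the plane: 14 + (-38)t = 52, so t = -1.
Intersection: (-6, 9, 8) + (-1)·(2, 1, 4) = (-8, 8, 4).

(-8, 8, 4)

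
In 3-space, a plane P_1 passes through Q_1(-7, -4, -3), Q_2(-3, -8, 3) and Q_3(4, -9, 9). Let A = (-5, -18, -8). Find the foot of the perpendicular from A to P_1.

Q_1Q_2 = (4, -4, 6), Q_1Q_3 = (11, -5, 12); a normal to P_1 is Q_1Q_2 × Q_1Q_3 = (-18, 18, 24).
Using Q_1: P_1 has equation -18x + 18y + 24z = -18.
Foot = A − λn with λ = (n·A − d)/|n|² = (-426 − (-18))/1224 = -1/3.
Foot = (-5, -18, -8) − (-1/3)·(-18, 18, 24) = (-11, -12, 0).

(-11, -12, 0)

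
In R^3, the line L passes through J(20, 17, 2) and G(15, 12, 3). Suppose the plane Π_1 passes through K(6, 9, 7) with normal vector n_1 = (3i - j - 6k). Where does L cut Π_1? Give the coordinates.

(0, -3, 6)

A direction vector for L is G − J = (-5, -5, 1).
Π_1: n_1·r = n_1·K gives 3x - y - 6z = -33.
Substitute r = (20, 17, 2) + t(-5, -5, 1) into the plane: 31 + (-16)t = -33, so t = 4.
Intersection: (20, 17, 2) + 4·(-5, -5, 1) = (0, -3, 6).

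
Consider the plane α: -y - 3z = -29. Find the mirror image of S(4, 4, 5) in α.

λ = (n·S − d)/|n|² = (-19 − (-29))/10 = 1.
Reflection = S − 2λn = (4, 4, 5) − 2·(0, -1, -3) = (4, 6, 11).

(4, 6, 11)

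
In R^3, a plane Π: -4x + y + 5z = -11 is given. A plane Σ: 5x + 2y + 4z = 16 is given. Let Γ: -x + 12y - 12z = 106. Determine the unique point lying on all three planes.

Solving the 3×3 linear system -4x + y + 5z = -11, 5x + 2y + 4z = 16, -x + 12y - 12z = 106 (e.g. by elimination or Cramer's rule, determinant = 654) gives (2, 7, -2).

(2, 7, -2)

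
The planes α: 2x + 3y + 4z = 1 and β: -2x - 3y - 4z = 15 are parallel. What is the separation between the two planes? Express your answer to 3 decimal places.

Rescale β by 1/(-1): 2x + 3y + 4z = -15. Then distance = |1 − (-15)| / √29 ≈ 2.971.

2.971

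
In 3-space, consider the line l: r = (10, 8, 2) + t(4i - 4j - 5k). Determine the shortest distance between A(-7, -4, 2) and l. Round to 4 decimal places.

Taking (10, 8, 2) on l with direction v = (4, -4, -5): w = A − (10, 8, 2) = (-17, -12, 0), and w × v = (60, -85, 116).
Distance = |w × v| / |v| = √24281 / √57 ≈ 20.6393.

20.6393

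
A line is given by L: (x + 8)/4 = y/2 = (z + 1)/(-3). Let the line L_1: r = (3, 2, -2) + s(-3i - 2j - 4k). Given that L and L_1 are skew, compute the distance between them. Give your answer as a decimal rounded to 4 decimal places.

3.5512

L has direction (4, 2, -3) through (-8, 0, -1).
Common perpendicular direction n = (4, 2, -3) × (-3, -2, -4) = (-14, 25, -2).
With w = (3, 2, -2) − (-8, 0, -1) = (11, 2, -1), w · n = -102.
Distance = |w · n| / |n| = |-102| / √825 ≈ 3.5512.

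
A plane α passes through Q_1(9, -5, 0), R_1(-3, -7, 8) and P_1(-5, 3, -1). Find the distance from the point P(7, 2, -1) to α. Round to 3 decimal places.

Q_1R_1 = (-12, -2, 8), Q_1P_1 = (-14, 8, -1); a normal to α is Q_1R_1 × Q_1P_1 = (-62, -124, -124).
Using Q_1: α has equation -62x - 124y - 124z = 62.
n·P − d = (-62)·(7) + (-124)·(2) + (-124)·(-1) − 62 = -620; |n| = √34596.
Distance = |-620| / √34596 = 620/√34596 ≈ 3.333.

3.333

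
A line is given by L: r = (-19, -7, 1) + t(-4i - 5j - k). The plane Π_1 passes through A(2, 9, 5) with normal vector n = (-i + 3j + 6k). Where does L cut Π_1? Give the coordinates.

(-7, 8, 4)

Π_1: n·r = n·A gives -x + 3y + 6z = 55.
Substitute r = (-19, -7, 1) + t(-4, -5, -1) into the plane: 4 + (-17)t = 55, so t = -3.
Intersection: (-19, -7, 1) + (-3)·(-4, -5, -1) = (-7, 8, 4).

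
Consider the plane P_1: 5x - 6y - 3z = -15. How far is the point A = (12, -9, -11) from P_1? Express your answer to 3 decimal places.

19.363

n·A − d = (5)·(12) + (-6)·(-9) + (-3)·(-11) − (-15) = 162; |n| = √70.
Distance = |162| / √70 = 162/√70 ≈ 19.363.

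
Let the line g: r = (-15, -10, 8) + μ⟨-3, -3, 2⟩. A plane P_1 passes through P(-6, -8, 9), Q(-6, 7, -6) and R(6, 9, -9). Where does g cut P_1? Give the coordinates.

(-6, -1, 2)

PQ = (0, 15, -15), PR = (12, 17, -18); a normal to P_1 is PQ × PR = (-15, -180, -180).
Using P: P_1 has equation -15x - 180y - 180z = -90.
Substitute r = (-15, -10, 8) + t(-3, -3, 2) into the plane: 585 + 225t = -90, so t = -3.
Intersection: (-15, -10, 8) + (-3)·(-3, -3, 2) = (-6, -1, 2).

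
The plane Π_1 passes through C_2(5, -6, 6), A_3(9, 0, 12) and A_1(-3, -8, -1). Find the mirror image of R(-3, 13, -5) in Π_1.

(-15, 5, 11)

C_2A_3 = (4, 6, 6), C_2A_1 = (-8, -2, -7); a normal to Π_1 is C_2A_3 × C_2A_1 = (-30, -20, 40).
Using C_2: Π_1 has equation -30x - 20y + 40z = 210.
λ = (n·R − d)/|n|² = (-370 − 210)/2900 = -1/5.
Reflection = R − 2λn = (-3, 13, -5) − (-2/5)·(-30, -20, 40) = (-15, 5, 11).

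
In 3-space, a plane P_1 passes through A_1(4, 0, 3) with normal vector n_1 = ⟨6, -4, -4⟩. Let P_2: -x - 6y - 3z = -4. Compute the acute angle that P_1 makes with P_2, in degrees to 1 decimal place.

57.6

P_1: n_1·r = n_1·A_1 gives 6x - 4y - 4z = 12.
cos θ = |n₁·n₂| / (|n₁||n₂|) = |30| / (√68 · √46).
θ = arccos(0.53640) ≈ 57.6°.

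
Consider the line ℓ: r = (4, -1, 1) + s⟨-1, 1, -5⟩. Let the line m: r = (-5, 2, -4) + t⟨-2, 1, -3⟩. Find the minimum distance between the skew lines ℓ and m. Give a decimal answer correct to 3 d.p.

0.272

Common perpendicular direction n = (-1, 1, -5) × (-2, 1, -3) = (2, 7, 1).
With w = (-5, 2, -4) − (4, -1, 1) = (-9, 3, -5), w · n = -2.
Distance = |w · n| / |n| = |-2| / √54 ≈ 0.272.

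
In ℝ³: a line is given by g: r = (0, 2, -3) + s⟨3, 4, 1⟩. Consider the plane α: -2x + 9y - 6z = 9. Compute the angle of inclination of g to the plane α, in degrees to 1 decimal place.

sin θ = |n·v| / (|n||v|) = |24| / (√121 · √26) = 0.42789.
θ ≈ 25.3°.

25.3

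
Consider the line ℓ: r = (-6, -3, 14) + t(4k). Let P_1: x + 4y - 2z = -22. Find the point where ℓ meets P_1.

Substitute r = (-6, -3, 14) + t(0, 0, 4) into the plane: -46 + (-8)t = -22, so t = -3.
Intersection: (-6, -3, 14) + (-3)·(0, 0, 4) = (-6, -3, 2).

(-6, -3, 2)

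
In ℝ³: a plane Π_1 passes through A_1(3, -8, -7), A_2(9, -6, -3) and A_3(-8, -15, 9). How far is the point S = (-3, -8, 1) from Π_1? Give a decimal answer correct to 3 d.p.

A_1A_2 = (6, 2, 4), A_1A_3 = (-11, -7, 16); a normal to Π_1 is A_1A_2 × A_1A_3 = (60, -140, -20).
Using A_1: Π_1 has equation 60x - 140y - 20z = 1440.
n·S − d = (60)·(-3) + (-140)·(-8) + (-20)·(1) − 1440 = -520; |n| = √23600.
Distance = |-520| / √23600 = 520/√23600 ≈ 3.385.

3.385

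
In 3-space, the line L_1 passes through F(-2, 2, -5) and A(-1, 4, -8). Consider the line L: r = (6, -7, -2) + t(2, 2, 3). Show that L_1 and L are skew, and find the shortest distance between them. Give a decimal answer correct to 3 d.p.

A direction vector for L_1 is A − F = (1, 2, -3).
Common perpendicular direction n = (1, 2, -3) × (2, 2, 3) = (12, -9, -2).
With w = (6, -7, -2) − (-2, 2, -5) = (8, -9, 3), w · n = 171.
Since n ≠ 0 the lines are not parallel, and w · n = 171 ≠ 0 so they do not intersect; hence they are skew.
Distance = |w · n| / |n| = |171| / √229 ≈ 11.300.

11.300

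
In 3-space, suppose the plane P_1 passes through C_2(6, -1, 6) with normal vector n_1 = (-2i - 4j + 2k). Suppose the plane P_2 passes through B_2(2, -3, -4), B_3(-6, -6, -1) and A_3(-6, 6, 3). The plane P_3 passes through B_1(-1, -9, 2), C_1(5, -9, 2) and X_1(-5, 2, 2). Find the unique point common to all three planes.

P_1: n_1·r = n_1·C_2 gives -2x - 4y + 2z = 4.
B_2B_3 = (-8, -3, 3), B_2A_3 = (-8, 9, 7); a normal to P_2 is B_2B_3 × B_2A_3 = (-48, 32, -96).
Using B_2: P_2 has equation -48x + 32y - 96z = 192.
B_1C_1 = (6, 0, 0), B_1X_1 = (-4, 11, 0); a normal to P_3 is B_1C_1 × B_1X_1 = (0, 0, 66).
Using B_1: P_3 has equation 66z = 132.
Solving the 3×3 linear system -2x - 4y + 2z = 4, -48x + 32y - 96z = 192, 66z = 132 (e.g. by elimination or Cramer's rule, determinant = -16896) gives (-6, 3, 2).

(-6, 3, 2)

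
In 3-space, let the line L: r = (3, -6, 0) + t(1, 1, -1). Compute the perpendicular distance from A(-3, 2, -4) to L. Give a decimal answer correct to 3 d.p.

10.198

Taking (3, -6, 0) on L with direction v = (1, 1, -1): w = A − (3, -6, 0) = (-6, 8, -4), and w × v = (-4, -10, -14).
Distance = |w × v| / |v| = √312 / √3 ≈ 10.198.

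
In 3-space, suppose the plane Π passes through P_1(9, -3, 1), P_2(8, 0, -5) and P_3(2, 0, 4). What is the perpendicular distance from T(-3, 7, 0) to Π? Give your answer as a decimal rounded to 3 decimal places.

1.947

P_1P_2 = (-1, 3, -6), P_1P_3 = (-7, 3, 3); a normal to Π is P_1P_2 × P_1P_3 = (27, 45, 18).
Using P_1: Π has equation 27x + 45y + 18z = 126.
n·T − d = (27)·(-3) + (45)·(7) + (18)·(0) − 126 = 108; |n| = √3078.
Distance = |108| / √3078 = 108/√3078 ≈ 1.947.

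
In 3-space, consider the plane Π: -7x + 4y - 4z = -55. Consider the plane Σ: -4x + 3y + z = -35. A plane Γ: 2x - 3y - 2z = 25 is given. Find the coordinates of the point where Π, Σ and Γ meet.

Solving the 3×3 linear system -7x + 4y - 4z = -55, -4x + 3y + z = -35, 2x - 3y - 2z = 25 (e.g. by elimination or Cramer's rule, determinant = -27) gives (5, -5, 0).

(5, -5, 0)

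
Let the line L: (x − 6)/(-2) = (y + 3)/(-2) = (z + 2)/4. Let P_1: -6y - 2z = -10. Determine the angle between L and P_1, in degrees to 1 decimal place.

7.4

L has direction (-2, -2, 4) through (6, -3, -2).
sin θ = |n·v| / (|n||v|) = |4| / (√40 · √24) = 0.12910.
θ ≈ 7.4°.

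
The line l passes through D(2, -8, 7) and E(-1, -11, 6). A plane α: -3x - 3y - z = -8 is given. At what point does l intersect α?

(5, -5, 8)

A direction vector for l is E − D = (-3, -3, -1).
Substitute r = (2, -8, 7) + t(-3, -3, -1) into the plane: 11 + 19t = -8, so t = -1.
Intersection: (2, -8, 7) + (-1)·(-3, -3, -1) = (5, -5, 8).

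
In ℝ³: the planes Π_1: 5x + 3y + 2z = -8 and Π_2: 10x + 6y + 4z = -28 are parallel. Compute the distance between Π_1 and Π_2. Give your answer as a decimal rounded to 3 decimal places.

0.973

Rescale Π_2 by 1/2: 5x + 3y + 2z = -14. Then distance = |-8 − (-14)| / √38 ≈ 0.973.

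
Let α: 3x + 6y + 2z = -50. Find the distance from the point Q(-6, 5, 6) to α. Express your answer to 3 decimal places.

n·Q − d = (3)·(-6) + (6)·(5) + (2)·(6) − (-50) = 74; |n| = √49.
Distance = |74| / √49 = 74/√49 ≈ 10.571.

10.571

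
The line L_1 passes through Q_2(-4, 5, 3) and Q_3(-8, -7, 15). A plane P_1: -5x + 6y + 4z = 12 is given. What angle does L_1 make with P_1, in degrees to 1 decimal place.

1.5

A direction vector for L_1 is Q_3 − Q_2 = (-4, -12, 12).
sin θ = |n·v| / (|n||v|) = |-4| / (√77 · √304) = 0.02614.
θ ≈ 1.5°.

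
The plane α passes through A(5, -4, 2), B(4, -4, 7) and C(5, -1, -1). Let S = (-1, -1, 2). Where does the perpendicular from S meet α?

AB = (-1, 0, 5), AC = (0, 3, -3); a normal to α is AB × AC = (-15, -3, -3).
Using A: α has equation -15x - 3y - 3z = -69.
Foot = S − λn with λ = (n·S − d)/|n|² = (12 − (-69))/243 = 1/3.
Foot = (-1, -1, 2) − (1/3)·(-15, -3, -3) = (4, 0, 3).

(4, 0, 3)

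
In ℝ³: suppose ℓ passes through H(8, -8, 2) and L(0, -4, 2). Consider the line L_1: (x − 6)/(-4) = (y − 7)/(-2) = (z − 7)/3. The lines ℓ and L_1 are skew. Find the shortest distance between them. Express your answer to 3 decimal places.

A direction vector for ℓ is L − H = (-8, 4, 0).
L_1 has direction (-4, -2, 3) through (6, 7, 7).
Common perpendicular direction n = (-8, 4, 0) × (-4, -2, 3) = (12, 24, 32).
With w = (6, 7, 7) − (8, -8, 2) = (-2, 15, 5), w · n = 496.
Distance = |w · n| / |n| = |496| / √1744 ≈ 11.877.

11.877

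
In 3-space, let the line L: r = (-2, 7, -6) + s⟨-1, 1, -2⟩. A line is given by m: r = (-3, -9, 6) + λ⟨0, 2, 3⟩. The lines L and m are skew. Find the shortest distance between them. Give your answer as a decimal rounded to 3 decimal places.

Common perpendicular direction n = (-1, 1, -2) × (0, 2, 3) = (7, 3, -2).
With w = (-3, -9, 6) − (-2, 7, -6) = (-1, -16, 12), w · n = -79.
Distance = |w · n| / |n| = |-79| / √62 ≈ 10.033.

10.033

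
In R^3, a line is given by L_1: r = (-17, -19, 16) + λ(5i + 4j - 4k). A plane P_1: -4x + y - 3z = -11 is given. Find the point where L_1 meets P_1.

(-2, -7, 4)

Substitute r = (-17, -19, 16) + t(5, 4, -4) into the plane: 1 + (-4)t = -11, so t = 3.
Intersection: (-17, -19, 16) + 3·(5, 4, -4) = (-2, -7, 4).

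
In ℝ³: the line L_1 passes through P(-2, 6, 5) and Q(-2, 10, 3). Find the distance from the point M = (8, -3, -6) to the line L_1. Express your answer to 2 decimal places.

17.09

A direction vector for L_1 is Q − P = (0, 4, -2).
Taking (-2, 6, 5) on L_1 with direction v = (0, 4, -2): w = M − (-2, 6, 5) = (10, -9, -11), and w × v = (62, 20, 40).
Distance = |w × v| / |v| = √5844 / √20 ≈ 17.09.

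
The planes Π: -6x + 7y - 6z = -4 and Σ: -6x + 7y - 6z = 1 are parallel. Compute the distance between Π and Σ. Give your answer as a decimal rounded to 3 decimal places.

0.455

Same normal n = (-6, 7, -6) with |n| = √121; distance = |-4 − 1| / |n| = 5/√121 ≈ 0.455.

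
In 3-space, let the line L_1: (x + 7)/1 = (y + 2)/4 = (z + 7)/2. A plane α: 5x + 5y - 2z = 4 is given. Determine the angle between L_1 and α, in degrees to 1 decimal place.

L_1 has direction (1, 4, 2) through (-7, -2, -7).
sin θ = |n·v| / (|n||v|) = |21| / (√54 · √21) = 0.62361.
θ ≈ 38.6°.

38.6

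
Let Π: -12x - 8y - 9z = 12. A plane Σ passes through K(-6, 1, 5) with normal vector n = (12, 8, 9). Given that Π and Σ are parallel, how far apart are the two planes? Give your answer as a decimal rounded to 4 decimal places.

0.4118

Σ: n·r = n·K gives 12x + 8y + 9z = -19.
Rescale Σ by 1/(-1): -12x - 8y - 9z = 19. Then distance = |12 − 19| / √289 ≈ 0.4118.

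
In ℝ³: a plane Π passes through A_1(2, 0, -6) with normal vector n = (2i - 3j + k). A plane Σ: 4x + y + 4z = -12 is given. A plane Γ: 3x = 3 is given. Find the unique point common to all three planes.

Π: n·r = n·A_1 gives 2x - 3y + z = -2.
Solving the 3×3 linear system 2x - 3y + z = -2, 4x + y + 4z = -12, 3x = 3 (e.g. by elimination or Cramer's rule, determinant = -39) gives (1, 0, -4).

(1, 0, -4)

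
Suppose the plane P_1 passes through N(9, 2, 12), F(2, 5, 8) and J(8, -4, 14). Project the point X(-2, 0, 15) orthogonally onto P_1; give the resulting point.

(0, -2, 10)

NF = (-7, 3, -4), NJ = (-1, -6, 2); a normal to P_1 is NF × NJ = (-18, 18, 45).
Using N: P_1 has equation -18x + 18y + 45z = 414.
Foot = X − λn with λ = (n·X − d)/|n|² = (711 − 414)/2673 = 1/9.
Foot = (-2, 0, 15) − (1/9)·(-18, 18, 45) = (0, -2, 10).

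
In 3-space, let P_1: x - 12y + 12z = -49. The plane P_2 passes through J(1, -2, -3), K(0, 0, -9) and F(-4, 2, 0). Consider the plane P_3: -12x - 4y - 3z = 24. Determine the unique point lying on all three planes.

JK = (-1, 2, -6), JF = (-5, 4, 3); a normal to P_2 is JK × JF = (30, 33, 6).
Using J: P_2 has equation 30x + 33y + 6z = -54.
Solving the 3×3 linear system x - 12y + 12z = -49, 30x + 33y + 6z = -54, -12x - 4y - 3z = 24 (e.g. by elimination or Cramer's rule, determinant = 3021) gives (-1, 0, -4).

(-1, 0, -4)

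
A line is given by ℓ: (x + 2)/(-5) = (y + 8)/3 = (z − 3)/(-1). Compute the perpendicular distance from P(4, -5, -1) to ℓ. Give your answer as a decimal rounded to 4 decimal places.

7.2624

ℓ has direction (-5, 3, -1) through (-2, -8, 3).
Taking (-2, -8, 3) on ℓ with direction v = (-5, 3, -1): w = P − (-2, -8, 3) = (6, 3, -4), and w × v = (9, 26, 33).
Distance = |w × v| / |v| = √1846 / √35 ≈ 7.2624.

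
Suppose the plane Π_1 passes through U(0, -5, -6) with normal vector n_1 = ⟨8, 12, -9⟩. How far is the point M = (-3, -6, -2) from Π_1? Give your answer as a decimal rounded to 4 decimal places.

4.2353

Π_1: n_1·r = n_1·U gives 8x + 12y - 9z = -6.
n·M − d = (8)·(-3) + (12)·(-6) + (-9)·(-2) − (-6) = -72; |n| = √289.
Distance = |-72| / √289 = 72/√289 ≈ 4.2353.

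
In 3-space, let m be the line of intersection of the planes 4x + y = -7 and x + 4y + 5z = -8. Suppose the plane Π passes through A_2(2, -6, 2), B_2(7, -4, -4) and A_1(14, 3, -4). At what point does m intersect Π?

Direction of m: (4, 1, 0) × (1, 4, 5) = (5, -20, 15).
A point on m: solving the two plane equations with x = -3 gives (-3, 5, -5).
A_2B_2 = (5, 2, -6), A_2A_1 = (12, 9, -6); a normal to Π is A_2B_2 × A_2A_1 = (42, -42, 21).
Using A_2: Π has equation 42x - 42y + 21z = 378.
Substitute r = (-3, 5, -5) + t(5, -20, 15) into the plane: -441 + 1365t = 378, so t = 3/5.
Intersection: (-3, 5, -5) + (3/5)·(5, -20, 15) = (0, -7, 4).

(0, -7, 4)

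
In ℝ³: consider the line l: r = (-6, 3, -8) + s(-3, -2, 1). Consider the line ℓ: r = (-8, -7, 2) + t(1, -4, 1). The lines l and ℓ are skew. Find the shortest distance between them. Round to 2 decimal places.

6.53

Common perpendicular direction n = (-3, -2, 1) × (1, -4, 1) = (2, 4, 14).
With w = (-8, -7, 2) − (-6, 3, -8) = (-2, -10, 10), w · n = 96.
Distance = |w · n| / |n| = |96| / √216 ≈ 6.53.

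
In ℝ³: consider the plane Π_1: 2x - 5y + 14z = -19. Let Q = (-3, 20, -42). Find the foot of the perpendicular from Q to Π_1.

Foot = Q − λn with λ = (n·Q − d)/|n|² = (-694 − (-19))/225 = -3.
Foot = (-3, 20, -42) − (-3)·(2, -5, 14) = (3, 5, 0).

(3, 5, 0)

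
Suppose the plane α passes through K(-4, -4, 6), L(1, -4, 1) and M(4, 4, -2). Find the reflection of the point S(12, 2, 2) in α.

(0, 2, -10)

KL = (5, 0, -5), KM = (8, 8, -8); a normal to α is KL × KM = (40, 0, 40).
Using K: α has equation 40x + 40z = 80.
λ = (n·S − d)/|n|² = (560 − 80)/3200 = 3/20.
Reflection = S − 2λn = (12, 2, 2) − (3/10)·(40, 0, 40) = (0, 2, -10).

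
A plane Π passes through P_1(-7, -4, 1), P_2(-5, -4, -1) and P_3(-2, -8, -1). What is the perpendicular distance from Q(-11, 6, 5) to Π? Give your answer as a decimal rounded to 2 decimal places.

P_1P_2 = (2, 0, -2), P_1P_3 = (5, -4, -2); a normal to Π is P_1P_2 × P_1P_3 = (-8, -6, -8).
Using P_1: Π has equation -8x - 6y - 8z = 72.
n·Q − d = (-8)·(-11) + (-6)·(6) + (-8)·(5) − 72 = -60; |n| = √164.
Distance = |-60| / √164 = 60/√164 ≈ 4.69.

4.69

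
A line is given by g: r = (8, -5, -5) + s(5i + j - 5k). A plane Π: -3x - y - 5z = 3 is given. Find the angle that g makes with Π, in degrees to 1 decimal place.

sin θ = |n·v| / (|n||v|) = |9| / (√35 · √51) = 0.21302.
θ ≈ 12.3°.

12.3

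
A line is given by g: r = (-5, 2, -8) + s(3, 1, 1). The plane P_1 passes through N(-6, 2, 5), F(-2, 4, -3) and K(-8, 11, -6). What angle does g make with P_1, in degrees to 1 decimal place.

NF = (4, 2, -8), NK = (-2, 9, -11); a normal to P_1 is NF × NK = (50, 60, 40).
Using N: P_1 has equation 50x + 60y + 40z = 20.
sin θ = |n·v| / (|n||v|) = |250| / (√7700 · √11) = 0.85901.
θ ≈ 59.2°.

59.2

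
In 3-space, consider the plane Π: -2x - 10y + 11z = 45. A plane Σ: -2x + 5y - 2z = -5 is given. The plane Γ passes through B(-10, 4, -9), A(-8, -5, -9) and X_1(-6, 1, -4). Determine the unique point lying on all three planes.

(0, 1, 5)

BA = (2, -9, 0), BX_1 = (4, -3, 5); a normal to Γ is BA × BX_1 = (-45, -10, 30).
Using B: Γ has equation -45x - 10y + 30z = 140.
Solving the 3×3 linear system -2x - 10y + 11z = 45, -2x + 5y - 2z = -5, -45x - 10y + 30z = 140 (e.g. by elimination or Cramer's rule, determinant = 935) gives (0, 1, 5).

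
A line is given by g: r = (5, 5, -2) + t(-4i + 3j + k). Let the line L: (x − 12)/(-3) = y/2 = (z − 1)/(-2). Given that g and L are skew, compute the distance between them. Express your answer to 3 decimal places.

0.147

L has direction (-3, 2, -2) through (12, 0, 1).
Common perpendicular direction n = (-4, 3, 1) × (-3, 2, -2) = (-8, -11, 1).
With w = (12, 0, 1) − (5, 5, -2) = (7, -5, 3), w · n = 2.
Distance = |w · n| / |n| = |2| / √186 ≈ 0.147.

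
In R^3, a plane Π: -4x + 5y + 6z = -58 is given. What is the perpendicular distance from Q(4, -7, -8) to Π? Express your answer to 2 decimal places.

n·Q − d = (-4)·(4) + (5)·(-7) + (6)·(-8) − (-58) = -41; |n| = √77.
Distance = |-41| / √77 = 41/√77 ≈ 4.67.

4.67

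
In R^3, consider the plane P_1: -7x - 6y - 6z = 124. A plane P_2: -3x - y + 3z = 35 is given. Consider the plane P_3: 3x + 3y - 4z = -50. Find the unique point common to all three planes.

Solving the 3×3 linear system -7x - 6y - 6z = 124, -3x - y + 3z = 35, 3x + 3y - 4z = -50 (e.g. by elimination or Cramer's rule, determinant = 89) gives (-10, -8, -1).

(-10, -8, -1)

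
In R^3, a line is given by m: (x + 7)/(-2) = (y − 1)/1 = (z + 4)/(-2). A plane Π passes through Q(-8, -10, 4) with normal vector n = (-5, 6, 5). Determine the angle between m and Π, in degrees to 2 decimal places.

m has direction (-2, 1, -2) through (-7, 1, -4).
Π: n·r = n·Q gives -5x + 6y + 5z = 0.
sin θ = |n·v| / (|n||v|) = |6| / (√86 · √9) = 0.21567.
θ ≈ 12.45°.

12.45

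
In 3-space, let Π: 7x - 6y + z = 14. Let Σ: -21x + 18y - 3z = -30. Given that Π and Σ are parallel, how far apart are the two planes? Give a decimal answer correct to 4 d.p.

Rescale Σ by 1/(-3): 7x - 6y + z = 10. Then distance = |14 − 10| / √86 ≈ 0.4313.

0.4313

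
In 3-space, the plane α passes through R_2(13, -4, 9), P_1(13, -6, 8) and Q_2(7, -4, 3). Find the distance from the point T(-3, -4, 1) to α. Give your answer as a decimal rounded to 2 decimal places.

R_2P_1 = (0, -2, -1), R_2Q_2 = (-6, 0, -6); a normal to α is R_2P_1 × R_2Q_2 = (12, 6, -12).
Using R_2: α has equation 12x + 6y - 12z = 24.
n·T − d = (12)·(-3) + (6)·(-4) + (-12)·(1) − 24 = -96; |n| = √324.
Distance = |-96| / √324 = 96/√324 ≈ 5.33.

5.33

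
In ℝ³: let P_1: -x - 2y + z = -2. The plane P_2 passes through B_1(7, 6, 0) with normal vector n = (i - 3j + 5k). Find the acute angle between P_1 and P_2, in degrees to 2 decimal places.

46.36

P_2: n·r = n·B_1 gives x - 3y + 5z = -11.
cos θ = |n₁·n₂| / (|n₁||n₂|) = |10| / (√6 · √35).
θ = arccos(0.69007) ≈ 46.36°.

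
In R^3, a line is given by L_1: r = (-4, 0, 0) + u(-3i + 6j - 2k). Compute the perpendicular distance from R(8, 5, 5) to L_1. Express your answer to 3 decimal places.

13.740

Taking (-4, 0, 0) on L_1 with direction v = (-3, 6, -2): w = R − (-4, 0, 0) = (12, 5, 5), and w × v = (-40, 9, 87).
Distance = |w × v| / |v| = √9250 / √49 ≈ 13.740.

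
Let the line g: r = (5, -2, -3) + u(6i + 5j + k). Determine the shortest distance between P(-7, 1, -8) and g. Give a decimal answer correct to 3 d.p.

Taking (5, -2, -3) on g with direction v = (6, 5, 1): w = P − (5, -2, -3) = (-12, 3, -5), and w × v = (28, -18, -78).
Distance = |w × v| / |v| = √7192 / √62 ≈ 10.770.

10.770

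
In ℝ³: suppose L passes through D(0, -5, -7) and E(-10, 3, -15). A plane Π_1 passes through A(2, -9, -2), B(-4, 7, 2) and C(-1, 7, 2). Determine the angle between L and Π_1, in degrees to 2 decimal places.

A direction vector for L is E − D = (-10, 8, -8).
AB = (-6, 16, 4), AC = (-3, 16, 4); a normal to Π_1 is AB × AC = (0, 12, -48).
Using A: Π_1 has equation 12y - 48z = -12.
sin θ = |n·v| / (|n||v|) = |480| / (√2448 · √228) = 0.64249.
θ ≈ 39.98°.

39.98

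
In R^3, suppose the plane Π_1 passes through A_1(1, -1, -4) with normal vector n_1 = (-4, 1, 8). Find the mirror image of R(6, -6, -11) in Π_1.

Π_1: n_1·r = n_1·A_1 gives -4x + y + 8z = -37.
λ = (n·R − d)/|n|² = (-118 − (-37))/81 = -1.
Reflection = R − 2λn = (6, -6, -11) − (-2)·(-4, 1, 8) = (-2, -4, 5).

(-2, -4, 5)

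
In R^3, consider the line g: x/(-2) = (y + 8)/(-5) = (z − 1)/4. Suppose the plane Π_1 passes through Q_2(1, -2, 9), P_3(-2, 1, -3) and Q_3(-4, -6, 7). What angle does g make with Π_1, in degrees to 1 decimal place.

g has direction (-2, -5, 4) through (0, -8, 1).
Q_2P_3 = (-3, 3, -12), Q_2Q_3 = (-5, -4, -2); a normal to Π_1 is Q_2P_3 × Q_2Q_3 = (-54, 54, 27).
Using Q_2: Π_1 has equation -54x + 54y + 27z = 81.
sin θ = |n·v| / (|n||v|) = |-54| / (√6561 · √45) = 0.09938.
θ ≈ 5.7°.

5.7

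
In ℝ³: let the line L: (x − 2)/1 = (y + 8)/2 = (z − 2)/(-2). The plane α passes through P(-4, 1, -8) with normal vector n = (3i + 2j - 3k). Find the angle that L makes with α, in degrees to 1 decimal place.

L has direction (1, 2, -2) through (2, -8, 2).
α: n·r = n·P gives 3x + 2y - 3z = 14.
sin θ = |n·v| / (|n||v|) = |13| / (√22 · √9) = 0.92387.
θ ≈ 67.5°.

67.5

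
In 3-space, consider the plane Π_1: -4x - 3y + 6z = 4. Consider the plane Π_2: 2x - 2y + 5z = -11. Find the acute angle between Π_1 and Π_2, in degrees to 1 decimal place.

51.4

cos θ = |n₁·n₂| / (|n₁||n₂|) = |28| / (√61 · √33).
θ = arccos(0.62407) ≈ 51.4°.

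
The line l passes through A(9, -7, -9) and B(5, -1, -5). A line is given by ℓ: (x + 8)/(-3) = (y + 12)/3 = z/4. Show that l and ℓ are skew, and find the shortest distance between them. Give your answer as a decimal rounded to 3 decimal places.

12.143

A direction vector for l is B − A = (-4, 6, 4).
ℓ has direction (-3, 3, 4) through (-8, -12, 0).
Common perpendicular direction n = (-4, 6, 4) × (-3, 3, 4) = (12, 4, 6).
With w = (-8, -12, 0) − (9, -7, -9) = (-17, -5, 9), w · n = -170.
Since n ≠ 0 the lines are not parallel, and w · n = -170 ≠ 0 so they do not intersect; hence they are skew.
Distance = |w · n| / |n| = |-170| / √196 ≈ 12.143.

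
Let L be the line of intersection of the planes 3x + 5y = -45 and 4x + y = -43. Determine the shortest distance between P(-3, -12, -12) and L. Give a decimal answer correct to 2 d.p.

11.40

Direction of L: (3, 5, 0) × (4, 1, 0) = (0, 0, -17).
A point on L: solving the two plane equations with z = 2 gives (-10, -3, 2).
Taking (-10, -3, 2) on L with direction v = (0, 0, -17): w = P − (-10, -3, 2) = (7, -9, -14), and w × v = (153, 119, 0).
Distance = |w × v| / |v| = √37570 / √289 ≈ 11.40.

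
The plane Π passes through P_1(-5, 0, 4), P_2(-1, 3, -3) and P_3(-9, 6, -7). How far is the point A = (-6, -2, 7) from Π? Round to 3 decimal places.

0.556

P_1P_2 = (4, 3, -7), P_1P_3 = (-4, 6, -11); a normal to Π is P_1P_2 × P_1P_3 = (9, 72, 36).
Using P_1: Π has equation 9x + 72y + 36z = 99.
n·A − d = (9)·(-6) + (72)·(-2) + (36)·(7) − 99 = -45; |n| = √6561.
Distance = |-45| / √6561 = 45/√6561 ≈ 0.556.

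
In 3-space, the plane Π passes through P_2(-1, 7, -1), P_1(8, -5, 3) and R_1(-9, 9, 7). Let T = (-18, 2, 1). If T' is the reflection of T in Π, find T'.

P_2P_1 = (9, -12, 4), P_2R_1 = (-8, 2, 8); a normal to Π is P_2P_1 × P_2R_1 = (-104, -104, -78).
Using P_2: Π has equation -104x - 104y - 78z = -546.
λ = (n·T − d)/|n|² = (1586 − (-546))/27716 = 1/13.
Reflection = T − 2λn = (-18, 2, 1) − (2/13)·(-104, -104, -78) = (-2, 18, 13).

(-2, 18, 13)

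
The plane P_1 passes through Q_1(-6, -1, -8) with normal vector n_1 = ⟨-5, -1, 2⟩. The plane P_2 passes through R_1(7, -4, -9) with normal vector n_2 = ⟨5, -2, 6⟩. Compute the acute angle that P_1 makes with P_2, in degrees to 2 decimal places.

P_1: n_1·r = n_1·Q_1 gives -5x - y + 2z = 15.
P_2: n_2·r = n_2·R_1 gives 5x - 2y + 6z = -11.
cos θ = |n₁·n₂| / (|n₁||n₂|) = |-11| / (√30 · √65).
θ = arccos(0.24910) ≈ 75.58°.

75.58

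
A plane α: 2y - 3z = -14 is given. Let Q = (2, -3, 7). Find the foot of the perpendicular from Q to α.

Foot = Q − λn with λ = (n·Q − d)/|n|² = (-27 − (-14))/13 = -1.
Foot = (2, -3, 7) − (-1)·(0, 2, -3) = (2, -1, 4).

(2, -1, 4)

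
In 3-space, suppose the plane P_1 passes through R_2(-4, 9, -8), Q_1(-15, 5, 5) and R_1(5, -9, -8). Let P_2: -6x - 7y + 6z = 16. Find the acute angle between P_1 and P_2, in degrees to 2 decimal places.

77.75

R_2Q_1 = (-11, -4, 13), R_2R_1 = (9, -18, 0); a normal to P_1 is R_2Q_1 × R_2R_1 = (234, 117, 234).
Using R_2: P_1 has equation 234x + 117y + 234z = -1755.
cos θ = |n₁·n₂| / (|n₁||n₂|) = |-819| / (√123201 · √121).
θ = arccos(0.21212) ≈ 77.75°.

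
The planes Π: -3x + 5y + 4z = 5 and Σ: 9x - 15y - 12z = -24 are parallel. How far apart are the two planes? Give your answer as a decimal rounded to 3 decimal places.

0.424

Rescale Σ by 1/(-3): -3x + 5y + 4z = 8. Then distance = |5 − 8| / √50 ≈ 0.424.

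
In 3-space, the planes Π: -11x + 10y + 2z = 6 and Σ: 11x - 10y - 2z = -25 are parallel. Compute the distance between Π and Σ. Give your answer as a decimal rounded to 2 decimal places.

1.27

Rescale Σ by 1/(-1): -11x + 10y + 2z = 25. Then distance = |6 − 25| / √225 ≈ 1.27.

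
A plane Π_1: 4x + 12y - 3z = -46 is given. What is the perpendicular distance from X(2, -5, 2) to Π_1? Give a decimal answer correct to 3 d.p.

n·X − d = (4)·(2) + (12)·(-5) + (-3)·(2) − (-46) = -12; |n| = √169.
Distance = |-12| / √169 = 12/√169 ≈ 0.923.

0.923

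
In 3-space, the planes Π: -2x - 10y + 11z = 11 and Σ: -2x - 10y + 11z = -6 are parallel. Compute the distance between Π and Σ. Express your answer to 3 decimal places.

Same normal n = (-2, -10, 11) with |n| = √225; distance = |11 − (-6)| / |n| = 17/√225 ≈ 1.133.

1.133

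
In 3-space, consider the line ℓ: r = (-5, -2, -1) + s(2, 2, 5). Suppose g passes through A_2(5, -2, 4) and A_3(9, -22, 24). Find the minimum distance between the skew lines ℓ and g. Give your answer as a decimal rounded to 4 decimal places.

7.7672

A direction vector for g is A_3 − A_2 = (4, -20, 20).
Common perpendicular direction n = (2, 2, 5) × (4, -20, 20) = (140, -20, -48).
With w = (5, -2, 4) − (-5, -2, -1) = (10, 0, 5), w · n = 1160.
Distance = |w · n| / |n| = |1160| / √22304 ≈ 7.7672.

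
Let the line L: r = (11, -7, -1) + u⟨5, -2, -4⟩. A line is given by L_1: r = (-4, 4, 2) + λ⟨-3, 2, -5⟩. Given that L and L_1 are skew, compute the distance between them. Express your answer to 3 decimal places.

Common perpendicular direction n = (5, -2, -4) × (-3, 2, -5) = (18, 37, 4).
With w = (-4, 4, 2) − (11, -7, -1) = (-15, 11, 3), w · n = 149.
Distance = |w · n| / |n| = |149| / √1709 ≈ 3.604.

3.604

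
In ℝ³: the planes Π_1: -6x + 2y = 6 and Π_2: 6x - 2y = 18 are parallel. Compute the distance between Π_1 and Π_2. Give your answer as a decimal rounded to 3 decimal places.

Rescale Π_2 by 1/(-1): -6x + 2y = -18. Then distance = |6 − (-18)| / √40 ≈ 3.795.

3.795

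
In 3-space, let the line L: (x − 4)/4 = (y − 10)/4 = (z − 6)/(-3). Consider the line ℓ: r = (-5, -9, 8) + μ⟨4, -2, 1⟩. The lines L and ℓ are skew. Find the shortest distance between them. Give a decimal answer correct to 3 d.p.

L has direction (4, 4, -3) through (4, 10, 6).
Common perpendicular direction n = (4, 4, -3) × (4, -2, 1) = (-2, -16, -24).
With w = (-5, -9, 8) − (4, 10, 6) = (-9, -19, 2), w · n = 274.
Distance = |w · n| / |n| = |274| / √836 ≈ 9.476.

9.476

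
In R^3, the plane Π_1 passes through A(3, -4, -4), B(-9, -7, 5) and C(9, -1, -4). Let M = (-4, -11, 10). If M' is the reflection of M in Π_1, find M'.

(-10, 1, 6)

AB = (-12, -3, 9), AC = (6, 3, 0); a normal to Π_1 is AB × AC = (-27, 54, -18).
Using A: Π_1 has equation -27x + 54y - 18z = -225.
λ = (n·M − d)/|n|² = (-666 − (-225))/3969 = -1/9.
Reflection = M − 2λn = (-4, -11, 10) − (-2/9)·(-27, 54, -18) = (-10, 1, 6).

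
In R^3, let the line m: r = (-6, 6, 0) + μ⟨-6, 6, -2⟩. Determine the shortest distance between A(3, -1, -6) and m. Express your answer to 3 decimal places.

Taking (-6, 6, 0) on m with direction v = (-6, 6, -2): w = A − (-6, 6, 0) = (9, -7, -6), and w × v = (50, 54, 12).
Distance = |w × v| / |v| = √5560 / √76 ≈ 8.553.

8.553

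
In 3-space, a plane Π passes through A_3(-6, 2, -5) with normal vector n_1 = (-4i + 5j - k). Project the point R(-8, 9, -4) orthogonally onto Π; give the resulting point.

(-4, 4, -3)

Π: n_1·r = n_1·A_3 gives -4x + 5y - z = 39.
Foot = R − λn with λ = (n·R − d)/|n|² = (81 − 39)/42 = 1.
Foot = (-8, 9, -4) − 1·(-4, 5, -1) = (-4, 4, -3).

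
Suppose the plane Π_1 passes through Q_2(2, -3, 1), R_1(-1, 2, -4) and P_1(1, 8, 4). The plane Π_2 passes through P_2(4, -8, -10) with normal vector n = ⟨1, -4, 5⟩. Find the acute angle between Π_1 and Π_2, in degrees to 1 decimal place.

Q_2R_1 = (-3, 5, -5), Q_2P_1 = (-1, 11, 3); a normal to Π_1 is Q_2R_1 × Q_2P_1 = (70, 14, -28).
Using Q_2: Π_1 has equation 70x + 14y - 28z = 70.
Π_2: n·r = n·P_2 gives x - 4y + 5z = -14.
cos θ = |n₁·n₂| / (|n₁||n₂|) = |-126| / (√5880 · √42).
θ = arccos(0.25355) ≈ 75.3°.

75.3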